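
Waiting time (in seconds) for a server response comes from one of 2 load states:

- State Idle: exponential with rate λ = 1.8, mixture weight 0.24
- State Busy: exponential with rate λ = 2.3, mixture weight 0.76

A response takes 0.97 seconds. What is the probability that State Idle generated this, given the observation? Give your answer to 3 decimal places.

By Bayes' theorem, P(k | x) = w_k f_k(x) / Σ_j w_j f_j(x).
Exponential densities:
  f_Idle = 0.314047
  f_Busy = 0.247068
Prior × likelihood for each component:
  w_Idle·f_Idle = 0.24 × 0.314047 = 0.0753712
  w_Busy·f_Busy = 0.76 × 0.247068 = 0.187772
Evidence: 0.0753712 + 0.187772 = 0.263143
So the posterior for State Idle is 0.0753712 / 0.263143 ≈ 0.286.

0.286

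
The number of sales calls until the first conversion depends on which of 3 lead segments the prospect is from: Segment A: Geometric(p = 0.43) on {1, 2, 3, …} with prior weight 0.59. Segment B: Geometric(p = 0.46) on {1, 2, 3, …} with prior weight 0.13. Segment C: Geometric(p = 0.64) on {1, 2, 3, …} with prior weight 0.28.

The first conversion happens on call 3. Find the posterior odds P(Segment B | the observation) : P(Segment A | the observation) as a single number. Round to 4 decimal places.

Only the two components matter; the odds are (w_i f_i(x)) / (w_j f_j(x)).
Component likelihoods at x = 3:
  L_A = 0.43·(1−0.43)^2 = 0.43·0.3249 = 0.139707
  L_B = 0.46·(1−0.46)^2 = 0.46·0.2916 = 0.134136
  L_C = 0.64·(1−0.64)^2 = 0.64·0.1296 = 0.082944
0.0174377 / 0.0824271 ≈ 0.2116

0.2116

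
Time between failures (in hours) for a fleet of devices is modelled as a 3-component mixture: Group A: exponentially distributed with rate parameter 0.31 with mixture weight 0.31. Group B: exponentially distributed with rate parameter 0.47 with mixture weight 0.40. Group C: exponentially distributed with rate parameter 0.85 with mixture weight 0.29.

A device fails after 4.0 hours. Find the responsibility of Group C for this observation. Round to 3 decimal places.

0.127

Apply Bayes' rule: the posterior for each component is proportional to its prior times its likelihood at x.
Exponential densities:
  L_A = 0.31·e^(−0.31·4.0) = 0.31·e^(−1.2400) = 0.0897091
  L_B = 0.47·e^(−0.47·4.0) = 0.47·e^(−1.8800) = 0.0717173
  L_C = 0.85·e^(−0.85·4.0) = 0.85·e^(−3.4000) = 0.0283673
Multiply by the mixture weights:
  π_A·L_A = 0.31 × 0.0897091 = 0.0278098
  π_B·L_B = 0.40 × 0.0717173 = 0.0286869
  π_C·L_C = 0.29 × 0.0283673 = 0.00822651
Normaliser: 0.0278098 + 0.0286869 + 0.00822651 = 0.0647233
P(Group C | x) = 0.00822651 / 0.0647233 ≈ 0.127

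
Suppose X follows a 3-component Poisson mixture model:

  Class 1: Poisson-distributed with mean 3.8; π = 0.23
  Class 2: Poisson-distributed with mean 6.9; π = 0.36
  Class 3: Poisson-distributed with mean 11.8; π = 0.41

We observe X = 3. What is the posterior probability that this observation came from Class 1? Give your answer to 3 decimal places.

0.694

P(component k | x) = π_k·f_k(x) / marginal(x), where marginal(x) = Σ_j π_j·f_j(x).
Component likelihoods at x = 3:
  L_1 = 0.204588
  L_2 = 0.0551778
  L_3 = 0.00205504
Multiply by the mixture weights:
  π_1·L_1 = 0.23 × 0.204588 = 0.0470553
  π_2·L_2 = 0.36 × 0.0551778 = 0.019864
  π_3·L_3 = 0.41 × 0.00205504 = 0.000842566
Marginal: 0.0470553 + 0.019864 + 0.000842566 = 0.0677618
P(Class 1 | x) = 0.0470553 / 0.0677618 ≈ 0.694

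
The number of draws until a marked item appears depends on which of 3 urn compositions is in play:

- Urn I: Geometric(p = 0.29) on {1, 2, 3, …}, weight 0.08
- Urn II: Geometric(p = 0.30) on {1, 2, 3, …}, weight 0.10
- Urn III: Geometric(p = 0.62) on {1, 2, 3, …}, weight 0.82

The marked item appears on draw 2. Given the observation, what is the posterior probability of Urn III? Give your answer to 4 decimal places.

0.8375

By Bayes' theorem, P(k | x) = w_k f_k(x) / Σ_j w_j f_j(x).
Evaluate each component's likelihood at the observed value:
  f_I = 0.29·(1−0.29)^1 = 0.29·0.71 = 0.2059
  f_II = 0.30·(1−0.30)^1 = 0.30·0.7 = 0.21
  f_III = 0.62·(1−0.62)^1 = 0.62·0.38 = 0.2356
Unnormalised posteriors:
  w_I·f_I = 0.08 × 0.2059 = 0.016472
  w_II·f_II = 0.10 × 0.21 = 0.021
  w_III·f_III = 0.82 × 0.2356 = 0.193192
Evidence: 0.016472 + 0.021 + 0.193192 = 0.230664
So the posterior for Urn III is 0.193192 / 0.230664 ≈ 0.8375.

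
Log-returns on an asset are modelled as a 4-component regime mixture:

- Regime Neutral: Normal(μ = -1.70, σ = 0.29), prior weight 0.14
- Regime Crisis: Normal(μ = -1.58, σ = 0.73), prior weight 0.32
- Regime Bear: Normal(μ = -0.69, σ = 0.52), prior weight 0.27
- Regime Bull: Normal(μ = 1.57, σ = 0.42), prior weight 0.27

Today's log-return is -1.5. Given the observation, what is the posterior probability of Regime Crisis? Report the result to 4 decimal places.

Apply Bayes' rule: the posterior for each component is proportional to its prior times its likelihood at x.
Evaluate each component's likelihood at the observed value:
  L_Neutral = (1/(0.29·√(2π)))·exp(−(-1.5−-1.70)²/(2·0.29²)) = 1.375663·exp(-0.23781) = 1.08451
  L_Crisis = (1/(0.73·√(2π)))·exp(−(-1.5−-1.58)²/(2·0.73²)) = 0.546496·exp(-0.00600) = 0.543224
  L_Bear = (1/(0.52·√(2π)))·exp(−(-1.5−-0.69)²/(2·0.52²)) = 0.767197·exp(-1.21320) = 0.228044
  L_Bull = (1/(0.42·√(2π)))·exp(−(-1.5−1.57)²/(2·0.42²)) = 0.949863·exp(-26.71457) = 2.37504e-12
Multiply by the mixture weights:
  π_Neutral·L_Neutral = 0.14 × 1.08451 = 0.151831
  π_Crisis·L_Crisis = 0.32 × 0.543224 = 0.173832
  π_Bear·L_Bear = 0.27 × 0.228044 = 0.061572
  π_Bull·L_Bull = 0.27 × 2.37504e-12 = 6.41261e-13
Marginal: 0.151831 + 0.173832 + 0.061572 + 6.41261e-13 = 0.387235
P(Regime Crisis | the observation) ≈ 0.4489

0.4489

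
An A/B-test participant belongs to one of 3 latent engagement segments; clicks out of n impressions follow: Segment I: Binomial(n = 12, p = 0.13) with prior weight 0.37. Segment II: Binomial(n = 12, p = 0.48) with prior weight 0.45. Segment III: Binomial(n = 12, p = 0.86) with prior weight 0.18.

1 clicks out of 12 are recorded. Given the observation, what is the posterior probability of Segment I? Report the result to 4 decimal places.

0.9846

P(component k | x) = π_k·f_k(x) / marginal(x), where marginal(x) = Σ_j π_j·f_j(x).
Binomial probabilities:
  L_I = 0.33716
  L_II = 0.00432971
  L_III = 4.17915e-09
Unnormalised posteriors:
  π_I·L_I = 0.37 × 0.33716 = 0.124749
  π_II·L_II = 0.45 × 0.00432971 = 0.00194837
  π_III·L_III = 0.18 × 4.17915e-09 = 7.52247e-10
Sum: 0.124749 + 0.00194837 + 7.52247e-10 = 0.126698
So the posterior for Segment I is 0.124749 / 0.126698 ≈ 0.9846.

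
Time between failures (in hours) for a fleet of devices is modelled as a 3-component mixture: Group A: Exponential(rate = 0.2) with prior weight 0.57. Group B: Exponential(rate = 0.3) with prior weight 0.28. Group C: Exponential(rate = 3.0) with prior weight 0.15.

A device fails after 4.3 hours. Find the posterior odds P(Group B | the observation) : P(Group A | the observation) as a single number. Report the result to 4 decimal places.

0.4793

Only the two components matter; the odds are (π_i f_i(x)) / (π_j f_j(x)).
Component likelihoods at x = 4.3 hours:
  f_A = 0.2·e^(−0.2·4.3) = 0.2·e^(−0.8600) = 0.0846324
  f_B = 0.3·e^(−0.3·4.3) = 0.3·e^(−1.2900) = 0.0825812
  f_C = 3.0·e^(−3.0·4.3) = 3.0·e^(−12.9000) = 7.49415e-06
0.0231227 / 0.0482405 ≈ 0.4793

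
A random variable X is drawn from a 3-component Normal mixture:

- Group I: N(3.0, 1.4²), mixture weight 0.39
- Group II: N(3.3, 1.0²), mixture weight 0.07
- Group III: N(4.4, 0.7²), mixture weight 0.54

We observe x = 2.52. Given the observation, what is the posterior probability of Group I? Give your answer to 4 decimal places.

Apply Bayes' rule: the posterior for each component is proportional to its prior times its likelihood at x.
Normal densities:
  p_I = (1/(1.4·√(2π)))·exp(−(2.52−3.0)²/(2·1.4²)) = 0.284959·exp(-0.05878) = 0.268693
  p_II = (1/(1.0·√(2π)))·exp(−(2.52−3.3)²/(2·1.0²)) = 0.398942·exp(-0.30420) = 0.294305
  p_III = (1/(0.7·√(2π)))·exp(−(2.52−4.4)²/(2·0.7²)) = 0.569918·exp(-3.60653) = 0.0154709
Weight by the priors:
  π_I·p_I = 0.39 × 0.268693 = 0.10479
  π_II·p_II = 0.07 × 0.294305 = 0.0206014
  π_III·p_III = 0.54 × 0.0154709 = 0.00835429
Sum: 0.10479 + 0.0206014 + 0.00835429 = 0.133746
So the posterior for Group I is 0.10479 / 0.133746 ≈ 0.7835.

0.7835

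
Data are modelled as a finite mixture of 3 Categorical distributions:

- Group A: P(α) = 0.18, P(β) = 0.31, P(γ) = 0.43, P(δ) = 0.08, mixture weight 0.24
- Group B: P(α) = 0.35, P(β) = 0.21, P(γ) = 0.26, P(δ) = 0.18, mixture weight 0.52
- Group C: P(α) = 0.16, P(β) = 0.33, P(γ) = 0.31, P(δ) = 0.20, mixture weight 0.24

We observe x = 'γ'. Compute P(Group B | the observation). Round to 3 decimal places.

0.432

The responsibility of component k is π_k f_k(x) divided by Σ_j π_j f_j(x).
Categorical probabilities:
  f_A = 0.43
  f_B = 0.26
  f_C = 0.31
Unnormalised posteriors:
  π_A·f_A = 0.24 × 0.43 = 0.1032
  π_B·f_B = 0.52 × 0.26 = 0.1352
  π_C·f_C = 0.24 × 0.31 = 0.0744
Denominator: 0.1032 + 0.1352 + 0.0744 = 0.3128
P(Group B | the observation) ≈ 0.432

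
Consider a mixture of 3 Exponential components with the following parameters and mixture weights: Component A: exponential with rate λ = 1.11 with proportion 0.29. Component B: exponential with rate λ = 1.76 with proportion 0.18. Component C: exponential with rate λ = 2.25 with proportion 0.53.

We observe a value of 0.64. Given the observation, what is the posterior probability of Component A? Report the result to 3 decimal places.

The responsibility of component k is π_k f_k(x) divided by Σ_j π_j f_j(x).
Exponential densities:
  p_A = 0.545507
  p_B = 0.570589
  p_C = 0.533087
Weight by the priors:
  π_A·p_A = 0.29 × 0.545507 = 0.158197
  π_B·p_B = 0.18 × 0.570589 = 0.102706
  π_C·p_C = 0.53 × 0.533087 = 0.282536
Denominator: 0.158197 + 0.102706 + 0.282536 = 0.543439
So the posterior for Component A is 0.158197 / 0.543439 ≈ 0.291.

0.291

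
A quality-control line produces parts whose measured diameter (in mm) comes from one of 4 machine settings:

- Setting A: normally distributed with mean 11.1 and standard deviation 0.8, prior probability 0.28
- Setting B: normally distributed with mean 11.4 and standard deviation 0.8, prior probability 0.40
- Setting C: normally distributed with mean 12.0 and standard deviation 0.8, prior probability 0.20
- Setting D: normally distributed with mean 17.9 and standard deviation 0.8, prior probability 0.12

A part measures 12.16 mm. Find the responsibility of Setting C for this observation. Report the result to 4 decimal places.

0.3456

P(component k | x) = w_k·f_k(x) / marginal(x), where marginal(x) = Σ_j w_j·f_j(x).
Evaluate each component's likelihood at the observed value:
  p_A = (1/(0.8·√(2π)))·exp(−(12.16−11.1)²/(2·0.8²)) = 0.498678·exp(-0.87781) = 0.207296
  p_B = (1/(0.8·√(2π)))·exp(−(12.16−11.4)²/(2·0.8²)) = 0.498678·exp(-0.45125) = 0.317574
  p_C = (1/(0.8·√(2π)))·exp(−(12.16−12.0)²/(2·0.8²)) = 0.498678·exp(-0.02000) = 0.488803
  p_D = (1/(0.8·√(2π)))·exp(−(12.16−17.9)²/(2·0.8²)) = 0.498678·exp(-25.74031) = 3.30327e-12
Unnormalised posteriors:
  w_A·p_A = 0.28 × 0.207296 = 0.0580429
  w_B·p_B = 0.40 × 0.317574 = 0.12703
  w_C·p_C = 0.20 × 0.488803 = 0.0977607
  w_D·p_D = 0.12 × 3.30327e-12 = 3.96393e-13
Marginal: 0.0580429 + 0.12703 + 0.0977607 + 3.96393e-13 = 0.282833
So the posterior for Setting C is 0.0977607 / 0.282833 ≈ 0.3456.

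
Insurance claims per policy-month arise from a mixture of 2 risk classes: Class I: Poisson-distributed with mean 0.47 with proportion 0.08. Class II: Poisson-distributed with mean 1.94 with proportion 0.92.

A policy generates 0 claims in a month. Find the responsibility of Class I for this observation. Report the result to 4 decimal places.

The responsibility of component k is w_k f_k(x) divided by Σ_j w_j f_j(x).
Poisson probabilities:
  p_I = e^(−0.47)·0.47^0/0! = 0.625002
  p_II = e^(−1.94)·1.94^0/0! = 0.143704
Weight by the priors:
  w_I·p_I = 0.08 × 0.625002 = 0.0500002
  w_II·p_II = 0.92 × 0.143704 = 0.132208
Normaliser: 0.0500002 + 0.132208 = 0.182208
So the posterior for Class I is 0.0500002 / 0.182208 ≈ 0.2744.

0.2744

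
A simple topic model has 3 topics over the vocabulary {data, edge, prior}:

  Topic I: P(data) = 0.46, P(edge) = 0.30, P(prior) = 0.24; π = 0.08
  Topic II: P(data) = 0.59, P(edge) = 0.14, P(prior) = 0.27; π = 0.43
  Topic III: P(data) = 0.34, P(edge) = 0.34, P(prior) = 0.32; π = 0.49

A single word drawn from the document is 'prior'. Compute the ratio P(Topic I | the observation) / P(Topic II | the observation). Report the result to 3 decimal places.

0.165

Only the two components matter; the odds are (π_i f_i(x)) / (π_j f_j(x)).
Evaluate each component's likelihood at the observed value:
  p_I = P(prior | comp) = 0.24
  p_II = P(prior | comp) = 0.27
  p_III = P(prior | comp) = 0.32
0.0192 / 0.1161 ≈ 0.165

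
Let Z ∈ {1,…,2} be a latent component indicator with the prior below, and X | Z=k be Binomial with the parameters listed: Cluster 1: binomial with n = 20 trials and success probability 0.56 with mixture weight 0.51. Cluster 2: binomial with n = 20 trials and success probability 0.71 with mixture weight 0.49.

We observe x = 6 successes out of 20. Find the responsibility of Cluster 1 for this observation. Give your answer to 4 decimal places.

0.9885

By Bayes' theorem, P(k | x) = w_k f_k(x) / Σ_j w_j f_j(x).
Binomial probabilities:
  f_1 = C(20,6)·0.56^6·0.44^14 = 38760·0.030841·1.01938e-05 = 0.0121857
  f_2 = C(20,6)·0.71^6·0.29^14 = 38760·0.1281·2.97558e-08 = 0.000147743
Prior × likelihood for each component:
  w_1·f_1 = 0.51 × 0.0121857 = 0.00621469
  w_2·f_2 = 0.49 × 0.000147743 = 7.23939e-05
Marginal: 0.00621469 + 7.23939e-05 = 0.00628709
P(Cluster 1 | data) ≈ 0.9885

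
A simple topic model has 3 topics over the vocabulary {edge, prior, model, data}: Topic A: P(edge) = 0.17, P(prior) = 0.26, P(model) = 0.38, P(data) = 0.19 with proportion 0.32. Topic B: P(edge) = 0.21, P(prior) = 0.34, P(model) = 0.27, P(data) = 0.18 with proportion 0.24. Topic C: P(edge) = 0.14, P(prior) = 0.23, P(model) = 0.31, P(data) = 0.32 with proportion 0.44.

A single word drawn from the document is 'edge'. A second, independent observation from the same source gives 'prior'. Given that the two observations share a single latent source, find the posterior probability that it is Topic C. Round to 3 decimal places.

0.312

The responsibility of component k is w_k f_k(x) divided by Σ_j w_j f_j(x).
Since both observations come from the same component, the likelihood for component k is f_k(x₁)·f_k(x₂).
  p_A = [0.17] × [0.26] = 0.0442
  p_B = [0.21] × [0.34] = 0.0714
  p_C = [0.14] × [0.23] = 0.0322
Weight by the priors:
  w_A·p_A = 0.32 × 0.0442 = 0.014144
  w_B·p_B = 0.24 × 0.0714 = 0.017136
  w_C·p_C = 0.44 × 0.0322 = 0.014168
Evidence: 0.014144 + 0.017136 + 0.014168 = 0.045448
P(Topic C | x) ≈ 0.312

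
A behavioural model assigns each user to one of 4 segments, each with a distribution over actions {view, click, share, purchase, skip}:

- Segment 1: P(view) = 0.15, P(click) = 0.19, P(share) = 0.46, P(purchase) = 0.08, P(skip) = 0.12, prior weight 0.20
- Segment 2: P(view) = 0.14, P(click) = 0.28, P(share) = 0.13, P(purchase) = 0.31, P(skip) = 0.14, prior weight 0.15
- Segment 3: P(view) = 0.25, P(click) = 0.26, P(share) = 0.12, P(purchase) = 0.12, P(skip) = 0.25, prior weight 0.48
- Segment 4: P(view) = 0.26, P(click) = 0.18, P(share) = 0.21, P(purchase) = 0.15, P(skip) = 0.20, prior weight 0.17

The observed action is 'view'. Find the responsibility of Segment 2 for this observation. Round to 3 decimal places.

By Bayes' theorem, P(k | x) = π_k f_k(x) / Σ_j π_j f_j(x).
Categorical probabilities:
  L_1 = 0.15
  L_2 = 0.14
  L_3 = 0.25
  L_4 = 0.26
Unnormalised posteriors:
  π_1·L_1 = 0.20 × 0.15 = 0.03
  π_2·L_2 = 0.15 × 0.14 = 0.021
  π_3·L_3 = 0.48 × 0.25 = 0.12
  π_4·L_4 = 0.17 × 0.26 = 0.0442
Marginal: 0.03 + 0.021 + 0.12 + 0.0442 = 0.2152
Responsibility of Segment 2: 0.021 / 0.2152 ≈ 0.098

0.098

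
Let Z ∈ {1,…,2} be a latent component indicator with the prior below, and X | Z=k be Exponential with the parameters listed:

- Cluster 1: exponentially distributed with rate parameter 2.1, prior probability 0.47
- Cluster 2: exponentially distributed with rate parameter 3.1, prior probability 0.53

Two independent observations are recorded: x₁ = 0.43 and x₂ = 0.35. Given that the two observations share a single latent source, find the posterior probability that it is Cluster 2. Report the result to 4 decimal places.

Apply Bayes' rule: the posterior for each component is proportional to its prior times its likelihood at x.
Since both observations come from the same component, the likelihood for component k is f_k(x₁)·f_k(x₂).
  p_1 = [2.1·e^(−2.1·0.43) = 2.1·e^(−0.9030) = 0.851239] × [1.00696] = 0.857165
  p_2 = [3.1·e^(−3.1·0.43) = 3.1·e^(−1.3330) = 0.817424] × [1.0475] = 0.856248
Unnormalised posteriors:
  w_1·p_1 = 0.47 × 0.857165 = 0.402867
  w_2·p_2 = 0.53 × 0.856248 = 0.453811
Sum: 0.402867 + 0.453811 = 0.856679
Responsibility of Cluster 2: 0.453811 / 0.856679 ≈ 0.5297

0.5297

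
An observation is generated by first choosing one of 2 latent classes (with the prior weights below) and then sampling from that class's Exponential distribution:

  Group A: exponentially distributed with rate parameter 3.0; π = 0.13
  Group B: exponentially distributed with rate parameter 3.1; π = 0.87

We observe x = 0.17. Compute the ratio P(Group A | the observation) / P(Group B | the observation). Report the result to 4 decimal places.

0.1471

The posterior odds equal the prior odds times the likelihood ratio: (w_i/w_j)·(f_i(x)/f_j(x)).
Component likelihoods at x = 0.17:
  p_A = 1.80149
  p_B = 1.83016
Posterior odds = (w_A·p_A) / (w_B·p_B) = (0.13·1.80149) / (0.87·1.83016) = 0.234193 / 1.59224 ≈ 0.1471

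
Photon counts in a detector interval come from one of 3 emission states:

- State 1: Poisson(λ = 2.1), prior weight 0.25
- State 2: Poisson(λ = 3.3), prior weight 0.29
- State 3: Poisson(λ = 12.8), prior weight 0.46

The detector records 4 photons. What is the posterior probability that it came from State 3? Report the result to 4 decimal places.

P(component k | x) = π_k·f_k(x) / marginal(x), where marginal(x) = Σ_j π_j·f_j(x).
Component likelihoods at x = 4 photons:
  L_1 = e^(−2.1)·2.1^4/4! = 0.099231
  L_2 = e^(−3.3)·3.3^4/4! = 0.182252
  L_3 = e^(−12.8)·12.8^4/4! = 0.00308787
Multiply by the mixture weights:
  π_1·L_1 = 0.25 × 0.099231 = 0.0248078
  π_2·L_2 = 0.29 × 0.182252 = 0.0528531
  π_3·L_3 = 0.46 × 0.00308787 = 0.00142042
Evidence: 0.0248078 + 0.0528531 + 0.00142042 = 0.0790813
Responsibility of State 3: 0.00142042 / 0.0790813 ≈ 0.0180

0.0180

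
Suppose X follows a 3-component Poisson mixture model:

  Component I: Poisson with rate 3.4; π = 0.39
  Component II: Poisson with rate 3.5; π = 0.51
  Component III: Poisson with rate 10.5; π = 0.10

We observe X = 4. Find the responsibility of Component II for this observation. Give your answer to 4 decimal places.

0.5659

P(component k | x) = P(Z=k)·f_k(x) / marginal(x), where marginal(x) = Σ_j P(Z=j)·f_j(x).
Component likelihoods at x = 4:
  f_I = e^(−3.4)·3.4^4/4! = 0.185825
  f_II = e^(−3.5)·3.5^4/4! = 0.188812
  f_III = e^(−10.5)·10.5^4/4! = 0.0139461
Weight by the priors:
  P(Z=I)·f_I = 0.39 × 0.185825 = 0.0724716
  P(Z=II)·f_II = 0.51 × 0.188812 = 0.0962943
  P(Z=III)·f_III = 0.10 × 0.0139461 = 0.00139461
Denominator: 0.0724716 + 0.0962943 + 0.00139461 = 0.17016
P(Component II | 4) = 0.0962943 / 0.17016 ≈ 0.5659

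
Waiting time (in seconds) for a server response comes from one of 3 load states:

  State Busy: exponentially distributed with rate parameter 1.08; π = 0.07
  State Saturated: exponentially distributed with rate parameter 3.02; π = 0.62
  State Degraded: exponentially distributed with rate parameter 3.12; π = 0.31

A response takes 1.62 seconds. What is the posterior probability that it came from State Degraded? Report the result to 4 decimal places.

The responsibility of component k is w_k f_k(x) divided by Σ_j w_j f_j(x).
Component likelihoods at x = 1.62 seconds:
  f_Busy = 0.187751
  f_Saturated = 0.0226602
  f_Degraded = 0.0199093
Multiply by the mixture weights:
  w_Busy·f_Busy = 0.07 × 0.187751 = 0.0131426
  w_Saturated·f_Saturated = 0.62 × 0.0226602 = 0.0140494
  w_Degraded·f_Degraded = 0.31 × 0.0199093 = 0.00617189
Normaliser: 0.0131426 + 0.0140494 + 0.00617189 = 0.0333638
So the posterior for State Degraded is 0.00617189 / 0.0333638 ≈ 0.1850.

0.1850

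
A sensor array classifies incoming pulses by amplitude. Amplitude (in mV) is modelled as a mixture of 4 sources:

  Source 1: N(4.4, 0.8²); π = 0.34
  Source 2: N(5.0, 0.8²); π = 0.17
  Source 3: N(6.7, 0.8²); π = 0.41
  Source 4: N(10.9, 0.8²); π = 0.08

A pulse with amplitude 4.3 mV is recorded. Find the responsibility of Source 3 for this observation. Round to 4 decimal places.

P(component k | x) = π_k·f_k(x) / marginal(x), where marginal(x) = Σ_j π_j·f_j(x).
Normal densities:
  f_1 = 0.494797
  f_2 = 0.340069
  f_3 = 0.00553981
  f_4 = 8.28392e-16
Multiply by the mixture weights:
  π_1·f_1 = 0.34 × 0.494797 = 0.168231
  π_2·f_2 = 0.17 × 0.340069 = 0.0578117
  π_3·f_3 = 0.41 × 0.00553981 = 0.00227132
  π_4·f_4 = 0.08 × 8.28392e-16 = 6.62714e-17
Sum: 0.168231 + 0.0578117 + 0.00227132 + 6.62714e-17 = 0.228314
P(Source 3 | x) ≈ 0.0099

0.0099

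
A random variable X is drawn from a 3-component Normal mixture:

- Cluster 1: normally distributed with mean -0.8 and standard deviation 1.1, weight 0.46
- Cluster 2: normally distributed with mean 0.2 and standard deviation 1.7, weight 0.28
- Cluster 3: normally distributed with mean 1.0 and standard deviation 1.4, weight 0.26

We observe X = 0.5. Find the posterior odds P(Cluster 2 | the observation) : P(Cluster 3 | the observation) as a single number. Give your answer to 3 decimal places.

Only the two components matter; the odds are (P(Z=i) f_i(x)) / (P(Z=j) f_j(x)).
Evaluate each component's likelihood at the observed value:
  L_1 = (1/(1.1·√(2π)))·exp(−(0.5−-0.8)²/(2·1.1²)) = 0.362675·exp(-0.69835) = 0.180397
  L_2 = (1/(1.7·√(2π)))·exp(−(0.5−0.2)²/(2·1.7²)) = 0.234672·exp(-0.01557) = 0.231046
  L_3 = (1/(1.4·√(2π)))·exp(−(0.5−1.0)²/(2·1.4²)) = 0.284959·exp(-0.06378) = 0.267353
Odds = (0.28/0.26) × (0.231046/0.267353) = 1.07692 × 0.8642 ≈ 0.931

0.931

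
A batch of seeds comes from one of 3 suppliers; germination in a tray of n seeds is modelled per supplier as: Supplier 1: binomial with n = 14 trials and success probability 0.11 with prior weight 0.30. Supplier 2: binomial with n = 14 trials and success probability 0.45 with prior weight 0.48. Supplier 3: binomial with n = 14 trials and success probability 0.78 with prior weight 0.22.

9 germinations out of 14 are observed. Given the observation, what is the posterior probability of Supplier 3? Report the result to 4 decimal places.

P(component k | x) = P(Z=k)·f_k(x) / marginal(x), where marginal(x) = Σ_j P(Z=j)·f_j(x).
Evaluate each component's likelihood at the observed value:
  f_1 = 2.63602e-06
  f_2 = 0.0762413
  f_3 = 0.110263
Multiply by the mixture weights:
  P(Z=1)·f_1 = 0.30 × 2.63602e-06 = 7.90805e-07
  P(Z=2)·f_2 = 0.48 × 0.0762413 = 0.0365958
  P(Z=3)·f_3 = 0.22 × 0.110263 = 0.0242578
Evidence: 7.90805e-07 + 0.0365958 + 0.0242578 = 0.0608544
So the posterior for Supplier 3 is 0.0242578 / 0.0608544 ≈ 0.3986.

0.3986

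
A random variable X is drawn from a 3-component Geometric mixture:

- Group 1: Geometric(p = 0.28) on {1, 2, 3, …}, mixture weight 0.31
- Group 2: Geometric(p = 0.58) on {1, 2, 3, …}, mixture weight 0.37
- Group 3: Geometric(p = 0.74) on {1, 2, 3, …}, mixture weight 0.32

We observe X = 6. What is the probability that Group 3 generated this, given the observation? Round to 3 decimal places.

P(component k | x) = P(Z=k)·f_k(x) / marginal(x), where marginal(x) = Σ_j P(Z=j)·f_j(x).
Component likelihoods at x = 6:
  f_1 = 0.0541777
  f_2 = 0.00758009
  f_3 = 0.000879222
Prior × likelihood for each component:
  P(Z=1)·f_1 = 0.31 × 0.0541777 = 0.0167951
  P(Z=2)·f_2 = 0.37 × 0.00758009 = 0.00280463
  P(Z=3)·f_3 = 0.32 × 0.000879222 = 0.000281351
Marginal: 0.0167951 + 0.00280463 + 0.000281351 = 0.0198811
P(Group 3 | data) = 0.000281351 / 0.0198811 ≈ 0.014

0.014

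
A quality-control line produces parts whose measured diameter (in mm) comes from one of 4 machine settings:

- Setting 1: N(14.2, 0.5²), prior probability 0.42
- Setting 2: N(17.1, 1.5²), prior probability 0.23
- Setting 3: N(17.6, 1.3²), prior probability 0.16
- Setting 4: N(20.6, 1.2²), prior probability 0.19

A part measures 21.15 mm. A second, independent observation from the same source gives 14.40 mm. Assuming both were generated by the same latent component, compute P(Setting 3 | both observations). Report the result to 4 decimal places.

0.1722

P(component k | x) = w_k·f_k(x) / marginal(x), where marginal(x) = Σ_j w_j·f_j(x).
Since both observations come from the same component, the likelihood for component k is f_k(x₁)·f_k(x₂).
  L_1 = [(1/(0.5·√(2π)))·exp(−(21.15−14.2)²/(2·0.5²)) = 0.797885·exp(-96.60500) = 8.84956e-43] × [0.73654] = 6.51806e-43
  L_2 = [(1/(1.5·√(2π)))·exp(−(21.15−17.1)²/(2·1.5²)) = 0.265962·exp(-3.64500) = 0.00694729] × [0.0526334] = 0.00036566
  L_3 = [(1/(1.3·√(2π)))·exp(−(21.15−17.6)²/(2·1.3²)) = 0.306879·exp(-3.72855) = 0.00737357] × [0.0148332] = 0.000109374
  L_4 = [(1/(1.2·√(2π)))·exp(−(21.15−20.6)²/(2·1.2²)) = 0.332452·exp(-0.10503) = 0.299304] × [5.31011e-07] = 1.58934e-07
Prior × likelihood for each component:
  w_1·L_1 = 0.42 × 6.51806e-43 = 2.73758e-43
  w_2·L_2 = 0.23 × 0.00036566 = 8.41017e-05
  w_3·L_3 = 0.16 × 0.000109374 = 1.74998e-05
  w_4·L_4 = 0.19 × 1.58934e-07 = 3.01975e-08
Denominator: 2.73758e-43 + 8.41017e-05 + 1.74998e-05 + 3.01975e-08 = 0.000101632
So the posterior for Setting 3 is 1.74998e-05 / 0.000101632 ≈ 0.1722.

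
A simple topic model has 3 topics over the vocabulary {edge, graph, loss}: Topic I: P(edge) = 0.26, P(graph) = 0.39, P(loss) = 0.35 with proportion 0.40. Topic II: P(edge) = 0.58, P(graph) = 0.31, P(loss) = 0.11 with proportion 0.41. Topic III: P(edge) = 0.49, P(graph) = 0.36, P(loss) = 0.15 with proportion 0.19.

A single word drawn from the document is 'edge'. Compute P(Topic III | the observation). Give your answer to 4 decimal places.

0.2141

P(component k | x) = P(Z=k)·f_k(x) / marginal(x), where marginal(x) = Σ_j P(Z=j)·f_j(x).
Evaluate each component's likelihood at the observed value:
  L_I = P(edge | comp) = 0.26
  L_II = P(edge | comp) = 0.58
  L_III = P(edge | comp) = 0.49
Prior × likelihood for each component:
  P(Z=I)·L_I = 0.40 × 0.26 = 0.104
  P(Z=II)·L_II = 0.41 × 0.58 = 0.2378
  P(Z=III)·L_III = 0.19 × 0.49 = 0.0931
Sum: 0.104 + 0.2378 + 0.0931 = 0.4349
Responsibility of Topic III: 0.0931 / 0.4349 ≈ 0.2141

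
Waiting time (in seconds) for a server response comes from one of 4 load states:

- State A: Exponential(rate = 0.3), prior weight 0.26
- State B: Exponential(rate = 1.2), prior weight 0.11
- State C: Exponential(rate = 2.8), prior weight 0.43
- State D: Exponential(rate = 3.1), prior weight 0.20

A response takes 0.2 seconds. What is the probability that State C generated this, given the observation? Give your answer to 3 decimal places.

0.574

Apply Bayes' rule: the posterior for each component is proportional to its prior times its likelihood at x.
Component likelihoods at x = 0.2 seconds:
  L_A = 0.282529
  L_B = 0.943953
  L_C = 1.59939
  L_D = 1.66763
Multiply by the mixture weights:
  P(Z=A)·L_A = 0.26 × 0.282529 = 0.0734576
  P(Z=B)·L_B = 0.11 × 0.943953 = 0.103835
  P(Z=C)·L_C = 0.43 × 1.59939 = 0.687736
  P(Z=D)·L_D = 0.20 × 1.66763 = 0.333526
Evidence: 0.0734576 + 0.103835 + 0.687736 + 0.333526 = 1.19855
So the posterior for State C is 0.687736 / 1.19855 ≈ 0.574.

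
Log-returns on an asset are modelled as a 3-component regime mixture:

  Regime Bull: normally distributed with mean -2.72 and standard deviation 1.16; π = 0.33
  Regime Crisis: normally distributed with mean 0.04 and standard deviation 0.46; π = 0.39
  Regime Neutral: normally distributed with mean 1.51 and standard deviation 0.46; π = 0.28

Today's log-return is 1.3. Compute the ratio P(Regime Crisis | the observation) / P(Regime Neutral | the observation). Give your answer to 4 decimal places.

0.0363

Since P(k|x) ∝ π_k f_k(x), the posterior odds are π_i f_i(x) / (π_j f_j(x)).
Evaluate each component's likelihood at the observed value:
  f_Bull = (1/(1.16·√(2π)))·exp(−(1.3−-2.72)²/(2·1.16²)) = 0.343916·exp(-6.00490) = 0.000848311
  f_Crisis = (1/(0.46·√(2π)))·exp(−(1.3−0.04)²/(2·0.46²)) = 0.867266·exp(-3.75142) = 0.0203672
  f_Neutral = (1/(0.46·√(2π)))·exp(−(1.3−1.51)²/(2·0.46²)) = 0.867266·exp(-0.10421) = 0.781441
Posterior odds = (π_Crisis·f_Crisis) / (π_Neutral·f_Neutral) = (0.39·0.0203672) / (0.28·0.781441) = 0.00794322 / 0.218803 ≈ 0.0363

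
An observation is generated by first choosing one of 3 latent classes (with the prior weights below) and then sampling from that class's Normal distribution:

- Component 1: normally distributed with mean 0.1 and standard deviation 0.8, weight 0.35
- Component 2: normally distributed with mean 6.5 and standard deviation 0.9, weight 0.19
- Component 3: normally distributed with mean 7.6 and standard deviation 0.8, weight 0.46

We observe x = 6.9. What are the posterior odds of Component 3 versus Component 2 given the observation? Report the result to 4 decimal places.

Since P(k|x) ∝ P(Z=k) f_k(x), the posterior odds are P(Z=i) f_i(x) / (P(Z=j) f_j(x)).
Normal densities:
  f_1 = 1.02078e-16
  f_2 = 0.401582
  f_3 = 0.340069
Odds = (0.46/0.19) × (0.340069/0.401582) = 2.42105 × 0.846823 ≈ 2.0502

2.0502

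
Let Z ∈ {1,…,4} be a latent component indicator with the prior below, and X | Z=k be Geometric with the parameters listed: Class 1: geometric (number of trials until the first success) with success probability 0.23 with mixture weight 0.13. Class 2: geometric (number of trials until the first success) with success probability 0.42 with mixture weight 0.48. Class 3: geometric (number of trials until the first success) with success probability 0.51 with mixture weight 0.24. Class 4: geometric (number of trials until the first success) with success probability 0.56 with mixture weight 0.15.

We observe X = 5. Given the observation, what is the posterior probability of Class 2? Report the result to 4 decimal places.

0.5241

Apply Bayes' rule: the posterior for each component is proportional to its prior times its likelihood at x.
Component likelihoods at x = 5:
  p_1 = 0.23·(1−0.23)^4 = 0.23·0.35153 = 0.080852
  p_2 = 0.42·(1−0.42)^4 = 0.42·0.113165 = 0.0475293
  p_3 = 0.51·(1−0.51)^4 = 0.51·0.057648 = 0.0294005
  p_4 = 0.56·(1−0.56)^4 = 0.56·0.037481 = 0.0209893
Unnormalised posteriors:
  π_1·p_1 = 0.13 × 0.080852 = 0.0105108
  π_2·p_2 = 0.48 × 0.0475293 = 0.0228141
  π_3·p_3 = 0.24 × 0.0294005 = 0.00705612
  π_4·p_4 = 0.15 × 0.0209893 = 0.0031484
Sum: 0.0105108 + 0.0228141 + 0.00705612 + 0.0031484 = 0.0435293
Responsibility of Class 2: 0.0228141 / 0.0435293 ≈ 0.5241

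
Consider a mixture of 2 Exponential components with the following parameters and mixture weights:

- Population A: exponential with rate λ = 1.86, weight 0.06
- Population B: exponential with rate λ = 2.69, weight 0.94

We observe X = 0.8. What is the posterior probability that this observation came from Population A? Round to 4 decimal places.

0.0790

The responsibility of component k is π_k f_k(x) divided by Σ_j π_j f_j(x).
Exponential densities:
  f_A = 0.420032
  f_B = 0.312716
Unnormalised posteriors:
  π_A·f_A = 0.06 × 0.420032 = 0.0252019
  π_B·f_B = 0.94 × 0.312716 = 0.293953
Normaliser: 0.0252019 + 0.293953 = 0.319155
P(Population A | data) ≈ 0.0790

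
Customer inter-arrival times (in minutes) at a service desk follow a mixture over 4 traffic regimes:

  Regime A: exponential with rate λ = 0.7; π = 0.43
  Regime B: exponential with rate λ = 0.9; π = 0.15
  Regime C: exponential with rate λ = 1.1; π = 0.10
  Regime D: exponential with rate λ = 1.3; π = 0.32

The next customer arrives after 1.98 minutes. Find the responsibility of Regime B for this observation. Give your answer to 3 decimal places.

Posterior ∝ prior × likelihood, so P(k | x) ∝ π_k f_k(x); normalise over all components.
Evaluate each component's likelihood at the observed value:
  f_A = 0.7·e^(−0.7·1.98) = 0.7·e^(−1.3860) = 0.175052
  f_B = 0.9·e^(−0.9·1.98) = 0.9·e^(−1.7820) = 0.151471
  f_C = 1.1·e^(−1.1·1.98) = 1.1·e^(−2.1780) = 0.124595
  f_D = 1.3·e^(−1.3·1.98) = 1.3·e^(−2.5740) = 0.099099
Prior × likelihood for each component:
  π_A·f_A = 0.43 × 0.175052 = 0.0752722
  π_B·f_B = 0.15 × 0.151471 = 0.0227207
  π_C·f_C = 0.10 × 0.124595 = 0.0124595
  π_D·f_D = 0.32 × 0.099099 = 0.0317117
Marginal: 0.0752722 + 0.0227207 + 0.0124595 + 0.0317117 = 0.142164
P(Regime B | data) = 0.0227207 / 0.142164 ≈ 0.160

0.160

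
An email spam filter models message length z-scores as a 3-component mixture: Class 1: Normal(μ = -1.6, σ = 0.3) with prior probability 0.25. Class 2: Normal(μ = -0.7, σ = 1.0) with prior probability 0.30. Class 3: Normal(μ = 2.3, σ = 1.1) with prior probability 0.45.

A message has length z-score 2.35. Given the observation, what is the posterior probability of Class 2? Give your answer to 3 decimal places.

0.007

Posterior ∝ prior × likelihood, so P(k | x) ∝ π_k f_k(x); normalise over all components.
Normal densities:
  L_1 = (1/(0.3·√(2π)))·exp(−(2.35−-1.6)²/(2·0.3²)) = 1.329808·exp(-86.68056) = 3.01233e-38
  L_2 = (1/(1.0·√(2π)))·exp(−(2.35−-0.7)²/(2·1.0²)) = 0.398942·exp(-4.65125) = 0.00380976
  L_3 = (1/(1.1·√(2π)))·exp(−(2.35−2.3)²/(2·1.1²)) = 0.362675·exp(-0.00103) = 0.3623
Multiply by the mixture weights:
  π_1·L_1 = 0.25 × 3.01233e-38 = 7.53081e-39
  π_2·L_2 = 0.30 × 0.00380976 = 0.00114293
  π_3·L_3 = 0.45 × 0.3623 = 0.163035
Evidence: 7.53081e-39 + 0.00114293 + 0.163035 = 0.164178
P(Class 2 | x) ≈ 0.007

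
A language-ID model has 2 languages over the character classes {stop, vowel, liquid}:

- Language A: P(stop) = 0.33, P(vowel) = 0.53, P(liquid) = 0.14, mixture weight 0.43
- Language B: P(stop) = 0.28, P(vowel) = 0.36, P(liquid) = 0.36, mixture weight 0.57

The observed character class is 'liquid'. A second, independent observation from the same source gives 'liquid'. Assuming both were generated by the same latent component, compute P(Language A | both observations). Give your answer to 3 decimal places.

0.102

Posterior ∝ prior × likelihood, so P(k | x) ∝ w_k f_k(x); normalise over all components.
Since both observations come from the same component, the likelihood for component k is f_k(x₁)·f_k(x₂).
  L_A = [P(liquid | comp) = 0.14] × [0.14] = 0.0196
  L_B = [P(liquid | comp) = 0.36] × [0.36] = 0.1296
Weight by the priors:
  w_A·L_A = 0.43 × 0.0196 = 0.008428
  w_B·L_B = 0.57 × 0.1296 = 0.073872
Marginal: 0.008428 + 0.073872 = 0.0823
So the posterior for Language A is 0.008428 / 0.0823 ≈ 0.102.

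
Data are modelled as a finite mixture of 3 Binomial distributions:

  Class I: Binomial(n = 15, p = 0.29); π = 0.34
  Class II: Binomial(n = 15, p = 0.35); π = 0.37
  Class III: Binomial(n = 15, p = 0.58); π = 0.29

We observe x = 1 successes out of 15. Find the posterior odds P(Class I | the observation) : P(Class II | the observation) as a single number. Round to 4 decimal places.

2.6208

Posterior odds = (π_i f_i(x)) / (π_j f_j(x)); the normalising sum cancels.
Component likelihoods at x = 1 successes out of 15:
  L_I = C(15,1)·0.29^1·0.71^14 = 15·0.29·0.00827212 = 0.0359837
  L_II = C(15,1)·0.35^1·0.65^14 = 15·0.35·0.00240318 = 0.0126167
  L_III = C(15,1)·0.58^1·0.42^14 = 15·0.58·5.31484e-06 = 4.62391e-05
Posterior odds = (π_I·L_I) / (π_II·L_II) = (0.34·0.0359837) / (0.37·0.0126167) = 0.0122345 / 0.00466818 ≈ 2.6208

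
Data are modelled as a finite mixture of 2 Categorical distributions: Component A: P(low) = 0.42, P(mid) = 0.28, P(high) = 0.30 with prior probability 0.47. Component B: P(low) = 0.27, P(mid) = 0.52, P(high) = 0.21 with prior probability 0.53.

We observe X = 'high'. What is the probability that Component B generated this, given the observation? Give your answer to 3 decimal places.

0.441

Apply Bayes' rule: the posterior for each component is proportional to its prior times its likelihood at x.
Component likelihoods at x = 'high':
  L_A = 0.3
  L_B = 0.21
Unnormalised posteriors:
  π_A·L_A = 0.47 × 0.3 = 0.141
  π_B·L_B = 0.53 × 0.21 = 0.1113
Sum: 0.141 + 0.1113 = 0.2523
P(Component B | data) = 0.1113 / 0.2523 ≈ 0.441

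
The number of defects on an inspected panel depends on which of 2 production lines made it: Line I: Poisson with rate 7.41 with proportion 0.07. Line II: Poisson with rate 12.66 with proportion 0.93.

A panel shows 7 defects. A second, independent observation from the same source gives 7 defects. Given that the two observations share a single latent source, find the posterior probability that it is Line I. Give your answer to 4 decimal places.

By Bayes' theorem, P(k | x) = w_k f_k(x) / Σ_j w_j f_j(x).
Since both observations come from the same component, the likelihood for component k is f_k(x₁)·f_k(x₂).
  f_I = [e^(−7.41)·7.41^7/7! = 0.147291] × [0.147291] = 0.0216945
  f_II = [e^(−12.66)·12.66^7/7! = 0.0328426] × [0.0328426] = 0.00107864
Multiply by the mixture weights:
  w_I·f_I = 0.07 × 0.0216945 = 0.00151861
  w_II·f_II = 0.93 × 0.00107864 = 0.00100313
Denominator: 0.00151861 + 0.00100313 = 0.00252175
So the posterior for Line I is 0.00151861 / 0.00252175 ≈ 0.6022.

0.6022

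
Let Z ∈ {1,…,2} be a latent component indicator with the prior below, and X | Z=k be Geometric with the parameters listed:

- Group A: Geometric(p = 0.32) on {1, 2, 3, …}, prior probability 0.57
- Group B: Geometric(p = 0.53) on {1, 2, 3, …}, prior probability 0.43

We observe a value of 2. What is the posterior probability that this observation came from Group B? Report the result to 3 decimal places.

P(component k | x) = P(Z=k)·f_k(x) / marginal(x), where marginal(x) = Σ_j P(Z=j)·f_j(x).
Evaluate each component's likelihood at the observed value:
  L_A = 0.2176
  L_B = 0.2491
Multiply by the mixture weights:
  P(Z=A)·L_A = 0.57 × 0.2176 = 0.124032
  P(Z=B)·L_B = 0.43 × 0.2491 = 0.107113
Evidence: 0.124032 + 0.107113 = 0.231145
P(Group B | x) = 0.107113 / 0.231145 ≈ 0.463

0.463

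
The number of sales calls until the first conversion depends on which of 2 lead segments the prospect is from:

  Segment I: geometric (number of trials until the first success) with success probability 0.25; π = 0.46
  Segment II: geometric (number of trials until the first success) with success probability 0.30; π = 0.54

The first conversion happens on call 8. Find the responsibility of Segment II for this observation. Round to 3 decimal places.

0.465

By Bayes' theorem, P(k | x) = π_k f_k(x) / Σ_j π_j f_j(x).
Evaluate each component's likelihood at the observed value:
  L_I = 0.033371
  L_II = 0.0247063
Prior × likelihood for each component:
  π_I·L_I = 0.46 × 0.033371 = 0.0153506
  π_II·L_II = 0.54 × 0.0247063 = 0.0133414
Evidence: 0.0153506 + 0.0133414 = 0.028692
Responsibility of Segment II: 0.0133414 / 0.028692 ≈ 0.465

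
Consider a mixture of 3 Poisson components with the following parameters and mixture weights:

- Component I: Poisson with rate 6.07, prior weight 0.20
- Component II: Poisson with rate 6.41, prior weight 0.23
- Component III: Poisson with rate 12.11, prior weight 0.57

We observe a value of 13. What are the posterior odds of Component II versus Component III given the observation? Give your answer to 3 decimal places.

Only the two components matter; the odds are (w_i f_i(x)) / (w_j f_j(x)).
Poisson probabilities:
  f_I = e^(−6.07)·6.07^13/13! = 0.00563644
  f_II = e^(−6.41)·6.41^13/13! = 0.00814791
  f_III = e^(−12.11)·12.11^13/13! = 0.106485
0.00187402 / 0.0606963 ≈ 0.031

0.031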